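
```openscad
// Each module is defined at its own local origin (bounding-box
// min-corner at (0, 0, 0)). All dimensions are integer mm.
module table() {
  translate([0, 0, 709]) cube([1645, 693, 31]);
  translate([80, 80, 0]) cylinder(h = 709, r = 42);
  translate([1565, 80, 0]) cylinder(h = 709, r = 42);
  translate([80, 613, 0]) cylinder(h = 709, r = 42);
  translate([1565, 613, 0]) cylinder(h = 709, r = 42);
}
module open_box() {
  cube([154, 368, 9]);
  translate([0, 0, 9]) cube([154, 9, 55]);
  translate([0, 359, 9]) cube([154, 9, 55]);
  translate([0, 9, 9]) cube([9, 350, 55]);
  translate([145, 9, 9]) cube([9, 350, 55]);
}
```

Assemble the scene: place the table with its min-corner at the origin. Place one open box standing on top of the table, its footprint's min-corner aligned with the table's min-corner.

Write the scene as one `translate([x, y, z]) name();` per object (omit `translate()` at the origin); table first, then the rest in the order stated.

table();
translate([0, 0, 740]) open_box();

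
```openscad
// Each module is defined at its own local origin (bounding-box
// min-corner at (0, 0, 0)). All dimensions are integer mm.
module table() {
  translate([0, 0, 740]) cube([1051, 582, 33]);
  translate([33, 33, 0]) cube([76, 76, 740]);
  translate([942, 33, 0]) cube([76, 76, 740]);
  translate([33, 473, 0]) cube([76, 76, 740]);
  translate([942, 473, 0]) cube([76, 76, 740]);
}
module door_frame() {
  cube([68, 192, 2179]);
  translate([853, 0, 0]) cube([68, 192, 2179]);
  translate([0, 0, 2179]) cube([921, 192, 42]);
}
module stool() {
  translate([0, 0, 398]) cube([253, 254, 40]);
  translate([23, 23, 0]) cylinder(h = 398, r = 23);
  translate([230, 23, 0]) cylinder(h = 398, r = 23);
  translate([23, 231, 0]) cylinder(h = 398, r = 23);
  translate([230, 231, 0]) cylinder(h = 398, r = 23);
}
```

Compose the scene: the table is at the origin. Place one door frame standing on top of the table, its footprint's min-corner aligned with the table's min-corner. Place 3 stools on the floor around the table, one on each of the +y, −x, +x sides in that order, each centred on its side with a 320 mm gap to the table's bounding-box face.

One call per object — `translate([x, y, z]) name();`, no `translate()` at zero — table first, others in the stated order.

table();
translate([0, 0, 773]) door_frame();
translate([399, 902, 0]) stool();
translate([-573, 164, 0]) stool();
translate([1371, 164, 0]) stool();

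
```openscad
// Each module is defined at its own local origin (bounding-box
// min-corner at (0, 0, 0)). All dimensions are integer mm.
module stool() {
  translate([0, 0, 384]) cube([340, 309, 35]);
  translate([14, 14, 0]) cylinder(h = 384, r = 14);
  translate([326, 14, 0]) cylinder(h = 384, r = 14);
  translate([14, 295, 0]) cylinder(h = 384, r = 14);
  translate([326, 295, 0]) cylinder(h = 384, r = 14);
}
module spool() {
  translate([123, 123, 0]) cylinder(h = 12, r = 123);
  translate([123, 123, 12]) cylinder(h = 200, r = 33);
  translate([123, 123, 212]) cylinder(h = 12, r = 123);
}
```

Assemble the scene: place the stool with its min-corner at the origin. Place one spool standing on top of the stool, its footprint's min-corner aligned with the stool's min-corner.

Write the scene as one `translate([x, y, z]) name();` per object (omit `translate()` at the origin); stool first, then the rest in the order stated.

stool();
translate([0, 0, 419]) spool();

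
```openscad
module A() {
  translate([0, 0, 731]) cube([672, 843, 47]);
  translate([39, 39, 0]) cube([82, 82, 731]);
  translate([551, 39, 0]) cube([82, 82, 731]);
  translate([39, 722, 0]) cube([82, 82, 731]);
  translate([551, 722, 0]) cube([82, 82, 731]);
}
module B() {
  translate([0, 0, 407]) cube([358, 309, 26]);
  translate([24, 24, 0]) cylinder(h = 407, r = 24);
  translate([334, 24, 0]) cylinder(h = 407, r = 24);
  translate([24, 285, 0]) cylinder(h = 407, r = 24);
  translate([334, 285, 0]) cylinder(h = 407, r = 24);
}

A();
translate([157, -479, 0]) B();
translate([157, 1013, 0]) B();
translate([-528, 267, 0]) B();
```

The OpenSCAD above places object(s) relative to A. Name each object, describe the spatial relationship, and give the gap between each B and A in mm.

A is a table. B is a stool. Three stools sit around the table at the −y, +y, −x sides. The gap between each stool and the table is 170 mm.

Each stool's nearest face is 170 mm from the table's bounding box.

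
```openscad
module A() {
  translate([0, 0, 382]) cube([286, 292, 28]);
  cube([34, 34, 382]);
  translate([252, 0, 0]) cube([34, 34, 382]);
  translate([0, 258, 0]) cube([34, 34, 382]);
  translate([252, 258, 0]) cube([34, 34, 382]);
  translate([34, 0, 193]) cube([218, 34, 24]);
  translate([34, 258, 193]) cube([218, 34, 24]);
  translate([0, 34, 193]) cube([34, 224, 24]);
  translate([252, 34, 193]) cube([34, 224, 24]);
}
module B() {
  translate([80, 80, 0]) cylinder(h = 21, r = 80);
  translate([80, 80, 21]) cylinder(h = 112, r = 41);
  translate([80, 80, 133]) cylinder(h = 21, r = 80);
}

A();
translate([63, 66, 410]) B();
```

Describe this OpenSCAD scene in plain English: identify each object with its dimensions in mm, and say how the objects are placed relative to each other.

A is a four-legged stool. The seat is a 286×292×28 mm slab whose top surface is at z = 410 mm; four square legs, each 34×34 mm in cross-section, run from the floor (z = 0) to the underside of the seat, each flush with a corner of the seat. Four stretchers, 34 mm wide and 24 mm tall, connect adjacent legs with their undersides at z = 193 mm, each running between the inner faces of the legs it joins and aligned with the legs' outer faces on the other axis.

B is a spool: two coaxial disc flanges of radius 80 mm and thickness 21 mm, joined by a core cylinder of radius 41 mm and height 112 mm. The lower flange rests on z = 0 and the three cylinders share a vertical axis.

The spool is on top of the stool, centred.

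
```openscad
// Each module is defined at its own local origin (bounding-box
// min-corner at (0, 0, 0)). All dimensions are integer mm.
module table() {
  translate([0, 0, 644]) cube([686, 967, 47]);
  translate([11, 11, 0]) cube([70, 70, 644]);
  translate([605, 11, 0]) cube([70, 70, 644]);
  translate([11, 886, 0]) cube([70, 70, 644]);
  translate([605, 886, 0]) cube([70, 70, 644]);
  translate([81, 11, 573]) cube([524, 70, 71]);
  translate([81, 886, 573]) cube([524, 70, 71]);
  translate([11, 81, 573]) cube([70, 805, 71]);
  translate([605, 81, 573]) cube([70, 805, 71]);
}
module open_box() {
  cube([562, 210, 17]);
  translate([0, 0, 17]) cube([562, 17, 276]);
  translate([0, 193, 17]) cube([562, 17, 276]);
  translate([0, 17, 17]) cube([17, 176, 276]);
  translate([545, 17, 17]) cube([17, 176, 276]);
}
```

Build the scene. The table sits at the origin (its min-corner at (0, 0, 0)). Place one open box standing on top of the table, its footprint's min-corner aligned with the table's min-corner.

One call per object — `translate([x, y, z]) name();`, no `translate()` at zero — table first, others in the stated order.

table();
translate([0, 0, 691]) open_box();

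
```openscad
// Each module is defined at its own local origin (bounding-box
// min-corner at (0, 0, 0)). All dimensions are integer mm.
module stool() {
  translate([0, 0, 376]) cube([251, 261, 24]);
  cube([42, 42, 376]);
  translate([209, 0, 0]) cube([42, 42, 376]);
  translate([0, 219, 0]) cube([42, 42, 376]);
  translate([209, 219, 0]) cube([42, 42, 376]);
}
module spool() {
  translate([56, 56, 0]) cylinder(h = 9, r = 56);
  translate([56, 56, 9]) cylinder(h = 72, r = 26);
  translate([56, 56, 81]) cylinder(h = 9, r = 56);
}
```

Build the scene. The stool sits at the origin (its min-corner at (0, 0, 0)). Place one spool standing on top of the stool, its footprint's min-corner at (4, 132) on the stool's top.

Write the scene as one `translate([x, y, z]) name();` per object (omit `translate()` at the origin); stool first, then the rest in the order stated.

stool();
translate([4, 132, 400]) spool();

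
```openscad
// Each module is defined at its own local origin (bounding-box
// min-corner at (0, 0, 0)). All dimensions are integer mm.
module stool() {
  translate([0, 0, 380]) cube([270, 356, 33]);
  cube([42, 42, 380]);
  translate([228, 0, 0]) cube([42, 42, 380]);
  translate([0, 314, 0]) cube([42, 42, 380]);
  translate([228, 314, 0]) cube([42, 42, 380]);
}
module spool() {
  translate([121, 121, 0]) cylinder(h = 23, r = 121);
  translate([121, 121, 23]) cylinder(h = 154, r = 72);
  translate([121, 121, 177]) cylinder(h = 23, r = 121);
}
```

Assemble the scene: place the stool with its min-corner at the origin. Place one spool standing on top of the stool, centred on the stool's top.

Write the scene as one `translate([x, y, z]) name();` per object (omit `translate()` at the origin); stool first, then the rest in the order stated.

stool();
translate([14, 57, 413]) spool();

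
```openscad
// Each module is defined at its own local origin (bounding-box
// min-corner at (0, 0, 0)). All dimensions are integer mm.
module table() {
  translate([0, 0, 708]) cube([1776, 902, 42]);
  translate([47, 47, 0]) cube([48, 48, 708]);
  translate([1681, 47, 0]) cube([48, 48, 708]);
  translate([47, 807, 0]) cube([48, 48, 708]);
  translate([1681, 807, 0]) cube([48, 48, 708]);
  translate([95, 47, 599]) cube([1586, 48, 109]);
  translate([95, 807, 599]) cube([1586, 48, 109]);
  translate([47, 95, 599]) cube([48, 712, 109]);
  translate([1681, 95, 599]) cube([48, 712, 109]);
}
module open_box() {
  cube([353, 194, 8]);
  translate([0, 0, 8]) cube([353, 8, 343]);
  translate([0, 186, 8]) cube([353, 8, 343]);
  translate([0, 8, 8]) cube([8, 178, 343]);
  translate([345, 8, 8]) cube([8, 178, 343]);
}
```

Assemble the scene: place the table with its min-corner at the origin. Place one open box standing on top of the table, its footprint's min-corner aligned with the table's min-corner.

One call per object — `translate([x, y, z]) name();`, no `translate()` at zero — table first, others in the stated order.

table();
translate([0, 0, 750]) open_box();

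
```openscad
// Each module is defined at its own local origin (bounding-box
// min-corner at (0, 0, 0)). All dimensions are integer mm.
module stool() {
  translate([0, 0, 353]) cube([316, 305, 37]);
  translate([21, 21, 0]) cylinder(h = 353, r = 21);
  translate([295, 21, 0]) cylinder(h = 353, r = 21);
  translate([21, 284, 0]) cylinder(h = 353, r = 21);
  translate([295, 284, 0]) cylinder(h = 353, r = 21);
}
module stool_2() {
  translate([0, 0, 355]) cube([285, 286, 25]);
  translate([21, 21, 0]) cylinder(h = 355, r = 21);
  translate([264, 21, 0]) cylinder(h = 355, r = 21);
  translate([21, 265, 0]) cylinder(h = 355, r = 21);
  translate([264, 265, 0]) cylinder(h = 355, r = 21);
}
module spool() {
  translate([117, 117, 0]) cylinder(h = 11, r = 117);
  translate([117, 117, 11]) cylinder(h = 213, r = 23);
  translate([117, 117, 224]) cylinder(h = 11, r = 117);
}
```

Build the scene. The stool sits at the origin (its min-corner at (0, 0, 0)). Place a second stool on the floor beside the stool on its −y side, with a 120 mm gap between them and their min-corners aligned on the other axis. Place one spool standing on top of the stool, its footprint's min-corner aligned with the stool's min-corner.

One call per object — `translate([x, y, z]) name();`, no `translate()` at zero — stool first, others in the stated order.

stool();
translate([0, -406, 0]) stool_2();
translate([0, 0, 390]) spool();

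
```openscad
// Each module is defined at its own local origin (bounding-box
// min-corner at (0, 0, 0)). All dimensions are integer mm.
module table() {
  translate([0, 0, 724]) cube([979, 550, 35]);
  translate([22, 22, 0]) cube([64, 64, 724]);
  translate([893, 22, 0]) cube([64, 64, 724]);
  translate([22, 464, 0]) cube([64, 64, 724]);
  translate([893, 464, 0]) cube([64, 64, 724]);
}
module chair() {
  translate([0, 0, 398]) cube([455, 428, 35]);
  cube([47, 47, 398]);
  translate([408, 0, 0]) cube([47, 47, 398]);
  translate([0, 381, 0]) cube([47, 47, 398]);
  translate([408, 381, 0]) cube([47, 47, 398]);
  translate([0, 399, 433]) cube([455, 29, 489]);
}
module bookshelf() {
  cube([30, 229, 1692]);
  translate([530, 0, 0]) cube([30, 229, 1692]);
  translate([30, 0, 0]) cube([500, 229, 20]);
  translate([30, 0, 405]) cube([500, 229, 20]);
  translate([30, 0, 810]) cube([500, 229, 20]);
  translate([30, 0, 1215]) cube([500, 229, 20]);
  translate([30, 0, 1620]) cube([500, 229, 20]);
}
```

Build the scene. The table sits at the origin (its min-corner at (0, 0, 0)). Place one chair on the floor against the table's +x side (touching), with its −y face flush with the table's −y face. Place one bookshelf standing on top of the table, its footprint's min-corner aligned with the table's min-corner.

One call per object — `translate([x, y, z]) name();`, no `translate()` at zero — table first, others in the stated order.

table();
translate([979, 0, 0]) chair();
translate([0, 0, 759]) bookshelf();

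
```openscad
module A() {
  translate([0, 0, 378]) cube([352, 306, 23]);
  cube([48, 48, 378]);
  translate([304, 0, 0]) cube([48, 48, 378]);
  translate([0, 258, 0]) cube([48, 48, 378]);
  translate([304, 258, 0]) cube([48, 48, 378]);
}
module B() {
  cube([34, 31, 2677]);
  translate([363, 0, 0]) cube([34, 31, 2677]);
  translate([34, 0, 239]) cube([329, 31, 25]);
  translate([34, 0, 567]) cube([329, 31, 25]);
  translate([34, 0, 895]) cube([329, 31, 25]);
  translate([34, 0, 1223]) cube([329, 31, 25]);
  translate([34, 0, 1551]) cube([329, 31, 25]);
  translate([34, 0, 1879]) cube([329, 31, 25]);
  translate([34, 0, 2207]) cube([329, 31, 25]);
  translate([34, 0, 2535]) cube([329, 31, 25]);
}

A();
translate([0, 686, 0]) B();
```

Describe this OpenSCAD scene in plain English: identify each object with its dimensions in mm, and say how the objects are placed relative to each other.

A is a simple wooden stool: a rectangular seat 352 mm (x) by 306 mm (y), 23 mm thick, top face at z = 401 mm, on four square legs, each 48×48 mm in cross-section. The legs rest on z = 0, each flush with a corner of the seat.

B is a wooden ladder with two side rails of 34×31 mm section and 2677 mm height, set 397 mm apart overall. Between them run 8 rectangular rungs (31 mm deep, 25 mm thick), front faces flush with the rails' −y face. The bottom of the first rung is 239 mm above the floor and each subsequent rung is 328 mm higher than the one below.

The ladder is on the floor beside the stool on its +y side.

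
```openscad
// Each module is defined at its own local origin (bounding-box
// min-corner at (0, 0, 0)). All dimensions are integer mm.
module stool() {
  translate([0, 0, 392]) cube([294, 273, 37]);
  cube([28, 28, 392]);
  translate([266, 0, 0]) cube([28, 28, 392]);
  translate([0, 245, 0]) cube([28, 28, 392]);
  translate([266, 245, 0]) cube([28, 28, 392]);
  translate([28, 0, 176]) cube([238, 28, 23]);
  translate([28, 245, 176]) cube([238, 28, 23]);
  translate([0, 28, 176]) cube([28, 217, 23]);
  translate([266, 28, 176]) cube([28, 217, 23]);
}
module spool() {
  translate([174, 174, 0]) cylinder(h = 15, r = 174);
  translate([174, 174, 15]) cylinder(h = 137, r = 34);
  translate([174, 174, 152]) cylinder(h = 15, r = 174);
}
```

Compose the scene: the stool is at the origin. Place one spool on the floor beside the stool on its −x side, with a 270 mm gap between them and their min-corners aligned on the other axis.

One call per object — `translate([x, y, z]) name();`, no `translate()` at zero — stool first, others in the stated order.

stool();
translate([-618, 0, 0]) spool();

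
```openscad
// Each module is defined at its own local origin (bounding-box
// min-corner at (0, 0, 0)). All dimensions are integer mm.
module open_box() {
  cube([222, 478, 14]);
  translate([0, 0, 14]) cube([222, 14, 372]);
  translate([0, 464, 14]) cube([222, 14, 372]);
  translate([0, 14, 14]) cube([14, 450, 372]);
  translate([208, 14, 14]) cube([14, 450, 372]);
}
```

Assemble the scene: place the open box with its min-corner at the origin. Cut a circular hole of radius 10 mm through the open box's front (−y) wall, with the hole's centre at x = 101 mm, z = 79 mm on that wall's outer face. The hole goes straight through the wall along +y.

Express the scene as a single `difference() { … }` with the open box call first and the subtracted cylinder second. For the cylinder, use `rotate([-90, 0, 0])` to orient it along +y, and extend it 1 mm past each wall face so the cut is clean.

difference() {
  open_box();
  translate([101, -1, 79]) rotate([-90, 0, 0]) cylinder(h = 16, r = 10);
}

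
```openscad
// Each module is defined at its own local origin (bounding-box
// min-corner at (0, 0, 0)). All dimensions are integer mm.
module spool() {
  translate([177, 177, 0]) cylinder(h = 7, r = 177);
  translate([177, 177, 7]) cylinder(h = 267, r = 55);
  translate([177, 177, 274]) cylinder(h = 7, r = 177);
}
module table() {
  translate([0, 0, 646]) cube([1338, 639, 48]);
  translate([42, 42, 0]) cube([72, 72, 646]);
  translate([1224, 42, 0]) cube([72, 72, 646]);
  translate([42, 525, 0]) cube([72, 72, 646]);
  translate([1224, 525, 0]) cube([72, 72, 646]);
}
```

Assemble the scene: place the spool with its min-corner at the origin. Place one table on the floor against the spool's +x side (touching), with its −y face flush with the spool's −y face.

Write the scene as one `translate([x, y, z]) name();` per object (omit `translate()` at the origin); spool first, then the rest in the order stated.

spool();
translate([354, 0, 0]) table();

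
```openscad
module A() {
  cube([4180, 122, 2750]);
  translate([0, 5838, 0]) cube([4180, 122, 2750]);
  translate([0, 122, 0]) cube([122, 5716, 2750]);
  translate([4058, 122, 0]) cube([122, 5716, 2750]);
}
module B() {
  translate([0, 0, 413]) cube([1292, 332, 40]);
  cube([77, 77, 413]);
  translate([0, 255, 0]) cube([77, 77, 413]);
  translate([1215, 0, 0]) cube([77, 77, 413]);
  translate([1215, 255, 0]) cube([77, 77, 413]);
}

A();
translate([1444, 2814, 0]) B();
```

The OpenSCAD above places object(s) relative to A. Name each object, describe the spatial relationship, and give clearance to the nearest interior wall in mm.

Clearances: x = 1322, y = 2692; minimum 1322 mm.

A is a house frame. B is a bench. The bench sits inside the house frame, centred. The clearance to the nearest interior wall is 1322 mm.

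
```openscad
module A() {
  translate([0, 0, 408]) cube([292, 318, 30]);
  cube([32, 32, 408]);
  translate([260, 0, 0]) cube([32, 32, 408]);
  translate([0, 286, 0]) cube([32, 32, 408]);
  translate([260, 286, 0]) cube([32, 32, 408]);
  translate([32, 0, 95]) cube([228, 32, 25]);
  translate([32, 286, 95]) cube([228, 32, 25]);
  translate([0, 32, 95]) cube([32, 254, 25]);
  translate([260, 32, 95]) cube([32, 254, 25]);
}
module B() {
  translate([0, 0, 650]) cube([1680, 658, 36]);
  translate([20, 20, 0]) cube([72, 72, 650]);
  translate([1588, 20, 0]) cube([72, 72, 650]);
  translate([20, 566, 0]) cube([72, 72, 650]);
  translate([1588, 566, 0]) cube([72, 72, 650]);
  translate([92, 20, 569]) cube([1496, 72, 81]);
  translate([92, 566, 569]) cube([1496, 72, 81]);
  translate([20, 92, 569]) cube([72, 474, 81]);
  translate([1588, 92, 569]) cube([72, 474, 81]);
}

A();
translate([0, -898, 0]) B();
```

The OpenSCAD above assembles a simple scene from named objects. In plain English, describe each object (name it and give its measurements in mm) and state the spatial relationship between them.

A is a four-legged stool. The seat is a 292×318×30 mm slab whose top surface is at z = 438 mm; four square legs, each 32×32 mm in cross-section, run from the floor (z = 0) to the underside of the seat, each flush with a corner of the seat. Four stretchers, 32 mm wide and 25 mm tall, connect adjacent legs with their undersides at z = 95 mm, each running between the inner faces of the legs it joins and aligned with the legs' outer faces on the other axis.

B is a table: top 1680 mm (x) × 658 mm (y), 36 mm thick, upper face at z = 686 mm, on four 72×72 mm square legs, each inset 20 mm from the nearest pair of top edges, running from z = 0 to the bottom of the top. Four apron rails, 72 mm thick and 81 mm tall, run between adjacent legs with their top edges flush with the underside of the top and their outer faces flush with the legs' outer faces.

The table is on the floor beside the stool on its −y side.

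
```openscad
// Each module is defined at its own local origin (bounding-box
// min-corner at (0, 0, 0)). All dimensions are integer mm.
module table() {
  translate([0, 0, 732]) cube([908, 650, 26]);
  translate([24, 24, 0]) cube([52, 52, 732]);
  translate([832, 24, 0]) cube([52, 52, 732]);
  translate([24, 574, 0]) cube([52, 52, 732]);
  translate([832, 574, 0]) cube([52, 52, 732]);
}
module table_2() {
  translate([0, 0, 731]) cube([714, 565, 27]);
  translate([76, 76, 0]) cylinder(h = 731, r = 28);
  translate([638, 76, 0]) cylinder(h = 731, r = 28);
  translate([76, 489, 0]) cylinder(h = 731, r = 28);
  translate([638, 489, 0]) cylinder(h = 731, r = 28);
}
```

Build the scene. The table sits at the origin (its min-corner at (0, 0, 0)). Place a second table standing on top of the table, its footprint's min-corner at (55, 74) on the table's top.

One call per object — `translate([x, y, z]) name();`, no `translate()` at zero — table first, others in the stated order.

table();
translate([55, 74, 758]) table_2();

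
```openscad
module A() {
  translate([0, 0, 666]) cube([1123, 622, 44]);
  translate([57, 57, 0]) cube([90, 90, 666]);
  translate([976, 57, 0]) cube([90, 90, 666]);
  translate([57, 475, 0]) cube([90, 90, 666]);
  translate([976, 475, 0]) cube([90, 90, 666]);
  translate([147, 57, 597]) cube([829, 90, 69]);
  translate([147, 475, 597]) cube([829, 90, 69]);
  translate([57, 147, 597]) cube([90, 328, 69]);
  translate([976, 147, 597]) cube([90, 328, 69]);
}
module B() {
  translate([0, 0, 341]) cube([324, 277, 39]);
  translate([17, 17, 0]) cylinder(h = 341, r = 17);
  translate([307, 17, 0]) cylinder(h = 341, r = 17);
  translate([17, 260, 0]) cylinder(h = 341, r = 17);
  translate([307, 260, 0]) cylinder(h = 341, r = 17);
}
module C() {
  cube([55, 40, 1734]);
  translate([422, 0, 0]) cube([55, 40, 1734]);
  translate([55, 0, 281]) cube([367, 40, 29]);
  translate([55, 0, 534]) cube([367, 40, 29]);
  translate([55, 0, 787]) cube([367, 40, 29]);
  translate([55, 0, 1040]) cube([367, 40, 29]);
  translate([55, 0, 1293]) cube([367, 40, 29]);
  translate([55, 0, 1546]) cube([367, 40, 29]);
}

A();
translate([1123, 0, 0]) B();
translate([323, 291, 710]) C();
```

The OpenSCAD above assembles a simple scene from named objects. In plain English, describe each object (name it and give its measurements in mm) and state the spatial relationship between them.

A is a rectangular dining table. The top is 1123×622×44 mm with its upper surface at z = 710 mm. It stands on four 90×90 mm square legs, each inset 57 mm from the nearest pair of top edges, running from the floor to the underside of the top. Four apron rails, 90 mm thick and 69 mm tall, run between adjacent legs with their top edges flush with the underside of the top and their outer faces flush with the legs' outer faces.

B is a simple wooden stool: a rectangular seat 324 mm (x) by 277 mm (y), 39 mm thick, top face at z = 380 mm, on four round legs, each 34 mm in diameter. The legs rest on z = 0, each leg's axis is inset half a diameter from the nearest pair of seat edges (so the leg's bounding box is flush with the corner).

C is a straight ladder. Two 55×40 mm vertical rails, 1734 mm tall, stand 477 mm apart (outside-to-outside) with their front faces coplanar on the −y side. 6 rungs, each 40 mm deep and 29 mm tall, span between the inner faces of the rails, front faces flush with the rails. The lowest rung's underside is at z = 281 mm and rungs are spaced 253 mm apart (underside to underside).

The stool is against the table's +x side, with their −y faces flush. The ladder is on top of the table, centred.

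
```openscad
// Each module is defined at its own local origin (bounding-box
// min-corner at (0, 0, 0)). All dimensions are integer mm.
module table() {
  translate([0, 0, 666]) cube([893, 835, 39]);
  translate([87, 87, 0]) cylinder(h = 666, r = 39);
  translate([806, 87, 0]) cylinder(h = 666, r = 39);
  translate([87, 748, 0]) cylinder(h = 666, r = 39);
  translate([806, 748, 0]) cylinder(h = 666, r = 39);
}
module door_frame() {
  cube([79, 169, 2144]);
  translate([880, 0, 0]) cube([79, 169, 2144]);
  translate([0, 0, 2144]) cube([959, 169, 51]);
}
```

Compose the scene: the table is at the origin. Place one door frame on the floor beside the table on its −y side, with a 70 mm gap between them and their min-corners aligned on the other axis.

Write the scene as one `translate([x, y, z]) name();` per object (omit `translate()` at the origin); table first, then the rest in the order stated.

table();
translate([0, -239, 0]) door_frame();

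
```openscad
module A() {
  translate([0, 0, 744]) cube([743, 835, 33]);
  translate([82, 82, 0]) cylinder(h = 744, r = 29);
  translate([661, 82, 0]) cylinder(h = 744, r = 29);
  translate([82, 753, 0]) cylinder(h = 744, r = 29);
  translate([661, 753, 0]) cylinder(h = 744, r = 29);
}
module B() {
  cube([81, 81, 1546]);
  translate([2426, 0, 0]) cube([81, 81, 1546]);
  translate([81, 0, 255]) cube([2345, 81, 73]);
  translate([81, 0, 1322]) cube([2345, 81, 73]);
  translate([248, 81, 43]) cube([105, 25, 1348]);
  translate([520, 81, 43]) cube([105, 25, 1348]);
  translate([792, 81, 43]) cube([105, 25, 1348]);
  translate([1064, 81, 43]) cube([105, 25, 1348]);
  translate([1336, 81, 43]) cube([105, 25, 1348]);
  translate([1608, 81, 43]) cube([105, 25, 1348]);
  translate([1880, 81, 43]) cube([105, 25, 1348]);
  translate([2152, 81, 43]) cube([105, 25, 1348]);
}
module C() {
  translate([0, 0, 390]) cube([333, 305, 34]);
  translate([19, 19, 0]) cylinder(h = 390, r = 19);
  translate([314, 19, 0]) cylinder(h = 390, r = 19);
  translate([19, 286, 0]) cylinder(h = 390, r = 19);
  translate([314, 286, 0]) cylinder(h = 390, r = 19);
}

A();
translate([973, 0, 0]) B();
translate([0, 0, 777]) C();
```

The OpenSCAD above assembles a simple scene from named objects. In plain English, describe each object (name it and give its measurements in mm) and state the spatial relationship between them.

A is a rectangular dining table. The top is 743×835×33 mm with its upper surface at z = 777 mm. It stands on four round legs of 58 mm diameter, each leg's bounding box inset 53 mm from the nearest pair of top edges, running from the floor to the underside of the top.

B is a fence section. Two 81×81 mm posts, 1546 mm tall, stand on the floor with a clear span of 2345 mm between their inner faces. Two horizontal rails of 81×73 mm section span the gap between the posts with their undersides at z = 255 mm and z = 1322 mm, flush with the posts' −y face. 8 pickets, each 105 mm wide, 25 mm thick and 1348 mm tall, are fixed to the +y face of the rails with their bottoms at z = 43 mm, evenly spaced across the span with equal gaps (rounded down to the nearest mm) at the −x end and between each pair — any rounding remainder accumulates at the +x end.

C is a four-legged stool. The seat is 333×305 mm, 34 mm thick, top at z = 424 mm. It stands on four round legs, each 38 mm in diameter, from z = 0 to the seat underside, each leg's axis is inset half a diameter from the nearest pair of seat edges (so the leg's bounding box is flush with the corner).

The fence section is on the floor beside the table on its +x side. The stool is on top of the table.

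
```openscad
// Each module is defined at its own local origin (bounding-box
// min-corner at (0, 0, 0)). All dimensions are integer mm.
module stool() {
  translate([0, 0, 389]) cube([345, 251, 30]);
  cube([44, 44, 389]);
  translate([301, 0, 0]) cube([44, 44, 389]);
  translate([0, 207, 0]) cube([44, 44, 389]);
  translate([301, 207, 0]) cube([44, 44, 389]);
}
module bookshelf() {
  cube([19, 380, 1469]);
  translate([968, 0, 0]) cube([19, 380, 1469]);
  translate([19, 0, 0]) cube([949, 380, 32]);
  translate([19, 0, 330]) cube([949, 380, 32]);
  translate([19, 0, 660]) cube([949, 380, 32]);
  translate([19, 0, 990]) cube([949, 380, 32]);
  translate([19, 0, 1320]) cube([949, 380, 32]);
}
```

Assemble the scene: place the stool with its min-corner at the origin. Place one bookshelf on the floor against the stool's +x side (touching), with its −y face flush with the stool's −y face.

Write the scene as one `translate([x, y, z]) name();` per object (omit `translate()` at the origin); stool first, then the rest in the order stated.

stool();
translate([345, 0, 0]) bookshelf();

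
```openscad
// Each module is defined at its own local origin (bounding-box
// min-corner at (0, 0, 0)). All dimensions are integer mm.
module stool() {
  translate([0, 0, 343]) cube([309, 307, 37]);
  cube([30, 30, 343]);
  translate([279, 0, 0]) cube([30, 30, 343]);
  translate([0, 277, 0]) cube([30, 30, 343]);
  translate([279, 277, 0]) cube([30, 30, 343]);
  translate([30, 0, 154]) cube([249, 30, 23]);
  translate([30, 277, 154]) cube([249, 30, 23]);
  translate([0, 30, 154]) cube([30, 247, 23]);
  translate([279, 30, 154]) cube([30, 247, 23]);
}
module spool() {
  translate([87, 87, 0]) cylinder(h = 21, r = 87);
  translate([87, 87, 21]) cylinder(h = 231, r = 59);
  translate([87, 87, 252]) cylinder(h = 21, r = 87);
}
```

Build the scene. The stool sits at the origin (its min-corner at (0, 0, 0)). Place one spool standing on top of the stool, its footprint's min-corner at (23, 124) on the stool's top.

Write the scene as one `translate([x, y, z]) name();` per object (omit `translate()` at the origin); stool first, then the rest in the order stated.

stool();
translate([23, 124, 380]) spool();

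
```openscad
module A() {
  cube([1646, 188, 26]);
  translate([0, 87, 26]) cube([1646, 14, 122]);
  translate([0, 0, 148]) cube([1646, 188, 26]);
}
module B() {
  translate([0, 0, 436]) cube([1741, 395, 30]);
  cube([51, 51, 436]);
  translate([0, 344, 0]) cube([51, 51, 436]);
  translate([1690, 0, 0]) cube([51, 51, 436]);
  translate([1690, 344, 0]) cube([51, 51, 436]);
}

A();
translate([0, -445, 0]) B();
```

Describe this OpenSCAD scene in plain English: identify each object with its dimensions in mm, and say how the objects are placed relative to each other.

A is an I-beam lying along x, 1646 mm long. Overall section height 174 mm. Two flanges 188 mm wide (y) and 26 mm thick, one on the floor and one at the top; a web 14 mm thick runs between them, centred on the flange width.

B is a long wooden bench with a 1741 mm (x) × 395 mm (y) seat, 30 mm thick, its top surface 466 mm above the floor. Four 51 mm square legs at the seat corners, flush with the edges, run from z = 0 to the seat underside.

The bench is on the floor beside the I-beam on its −y side.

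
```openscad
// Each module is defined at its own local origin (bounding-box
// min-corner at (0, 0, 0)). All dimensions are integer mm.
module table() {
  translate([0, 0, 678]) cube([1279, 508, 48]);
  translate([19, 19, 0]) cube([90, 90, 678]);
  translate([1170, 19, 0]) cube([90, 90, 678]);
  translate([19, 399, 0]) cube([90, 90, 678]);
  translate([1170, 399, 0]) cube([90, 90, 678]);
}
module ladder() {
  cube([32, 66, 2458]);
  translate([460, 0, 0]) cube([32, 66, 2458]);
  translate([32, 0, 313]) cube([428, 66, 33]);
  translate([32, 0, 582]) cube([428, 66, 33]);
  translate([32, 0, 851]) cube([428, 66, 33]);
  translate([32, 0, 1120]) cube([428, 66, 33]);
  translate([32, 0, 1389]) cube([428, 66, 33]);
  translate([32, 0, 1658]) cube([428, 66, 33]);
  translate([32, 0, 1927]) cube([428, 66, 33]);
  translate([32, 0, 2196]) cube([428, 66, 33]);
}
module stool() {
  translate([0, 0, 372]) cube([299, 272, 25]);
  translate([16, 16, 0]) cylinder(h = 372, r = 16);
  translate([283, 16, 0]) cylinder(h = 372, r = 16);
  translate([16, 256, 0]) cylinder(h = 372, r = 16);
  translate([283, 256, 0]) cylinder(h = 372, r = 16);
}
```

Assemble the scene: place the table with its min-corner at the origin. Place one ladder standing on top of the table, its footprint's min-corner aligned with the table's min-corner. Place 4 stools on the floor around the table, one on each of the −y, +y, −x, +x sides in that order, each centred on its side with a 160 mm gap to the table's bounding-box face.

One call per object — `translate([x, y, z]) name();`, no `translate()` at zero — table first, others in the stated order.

table();
translate([0, 0, 726]) ladder();
translate([490, -432, 0]) stool();
translate([490, 668, 0]) stool();
translate([-459, 118, 0]) stool();
translate([1439, 118, 0]) stool();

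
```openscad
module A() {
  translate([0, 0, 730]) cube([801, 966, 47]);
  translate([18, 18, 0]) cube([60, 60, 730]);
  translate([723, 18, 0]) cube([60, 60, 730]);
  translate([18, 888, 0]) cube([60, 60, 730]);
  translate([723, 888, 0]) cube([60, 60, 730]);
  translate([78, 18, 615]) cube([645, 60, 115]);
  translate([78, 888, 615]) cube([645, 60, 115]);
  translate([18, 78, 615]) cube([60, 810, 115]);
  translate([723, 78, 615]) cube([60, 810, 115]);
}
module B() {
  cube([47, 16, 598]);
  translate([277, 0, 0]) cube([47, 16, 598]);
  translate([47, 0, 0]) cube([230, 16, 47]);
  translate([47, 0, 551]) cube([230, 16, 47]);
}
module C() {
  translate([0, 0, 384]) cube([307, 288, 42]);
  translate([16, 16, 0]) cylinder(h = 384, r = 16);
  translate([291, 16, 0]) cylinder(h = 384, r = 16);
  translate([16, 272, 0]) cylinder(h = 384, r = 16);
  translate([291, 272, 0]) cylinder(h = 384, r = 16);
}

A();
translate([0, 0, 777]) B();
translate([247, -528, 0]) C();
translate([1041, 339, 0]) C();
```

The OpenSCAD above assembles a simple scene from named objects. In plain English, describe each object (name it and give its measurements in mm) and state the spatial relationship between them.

A is a rectangular dining table. The top is 801×966×47 mm with its upper surface at z = 777 mm. It stands on four 60×60 mm square legs, each inset 18 mm from the nearest pair of top edges, running from the floor to the underside of the top. Four apron rails, 60 mm thick and 115 mm tall, run between adjacent legs with their top edges flush with the underside of the top and their outer faces flush with the legs' outer faces.

B is a picture frame with a 230×504 mm rectangular opening (x by z) and a uniform 47 mm border on every side. Frame depth is 16 mm along y. It is built from two vertical stiles running the full outside height and two horizontal rails spanning the gap between the stiles.

C is a four-legged stool. The seat is a 307×288×42 mm slab whose top surface is at z = 426 mm; four round legs, each 32 mm in diameter, run from the floor (z = 0) to the underside of the seat, each leg's axis is inset half a diameter from the nearest pair of seat edges (so the leg's bounding box is flush with the corner).

The picture frame is on top of the table. Two stools sit around the table at the −y, +x sides.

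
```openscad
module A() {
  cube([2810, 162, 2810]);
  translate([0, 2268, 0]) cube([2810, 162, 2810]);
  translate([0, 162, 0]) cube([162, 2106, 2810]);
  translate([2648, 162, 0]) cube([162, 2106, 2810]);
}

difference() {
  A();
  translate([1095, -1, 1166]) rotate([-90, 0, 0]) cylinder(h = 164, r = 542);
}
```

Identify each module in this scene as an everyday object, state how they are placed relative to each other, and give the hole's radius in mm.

The subtracted cylinder has r = 542 mm.

A is a house frame. The house frame has a circular hole through its front wall. The hole's radius is 542 mm.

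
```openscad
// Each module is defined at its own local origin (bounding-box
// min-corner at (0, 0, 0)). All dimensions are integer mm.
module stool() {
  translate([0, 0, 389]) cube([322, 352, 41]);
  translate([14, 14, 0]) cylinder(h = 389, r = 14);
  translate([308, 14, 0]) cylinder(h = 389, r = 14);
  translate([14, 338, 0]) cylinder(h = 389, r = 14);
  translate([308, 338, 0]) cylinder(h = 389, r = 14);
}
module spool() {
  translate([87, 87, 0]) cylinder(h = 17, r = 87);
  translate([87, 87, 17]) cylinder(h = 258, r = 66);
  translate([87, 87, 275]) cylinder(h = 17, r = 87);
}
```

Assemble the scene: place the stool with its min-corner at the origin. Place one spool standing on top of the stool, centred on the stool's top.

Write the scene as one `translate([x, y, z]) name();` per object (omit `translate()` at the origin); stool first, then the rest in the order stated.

stool();
translate([74, 89, 430]) spool();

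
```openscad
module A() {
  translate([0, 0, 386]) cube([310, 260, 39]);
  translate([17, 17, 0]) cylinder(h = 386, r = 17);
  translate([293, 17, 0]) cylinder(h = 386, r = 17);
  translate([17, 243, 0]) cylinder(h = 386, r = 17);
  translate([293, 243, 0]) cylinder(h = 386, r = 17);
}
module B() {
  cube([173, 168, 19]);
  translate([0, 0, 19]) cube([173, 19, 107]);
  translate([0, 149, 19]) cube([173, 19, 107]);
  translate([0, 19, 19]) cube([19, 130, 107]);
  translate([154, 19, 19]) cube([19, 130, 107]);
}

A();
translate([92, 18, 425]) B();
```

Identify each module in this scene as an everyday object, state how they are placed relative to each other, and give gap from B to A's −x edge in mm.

A is a stool. B is an open box. The open box is on top of the stool. The gap from the open box to the stool's −x edge is 92 mm.

The open box's min-x is at 92; the stool's min-x is 0; gap = 92 mm.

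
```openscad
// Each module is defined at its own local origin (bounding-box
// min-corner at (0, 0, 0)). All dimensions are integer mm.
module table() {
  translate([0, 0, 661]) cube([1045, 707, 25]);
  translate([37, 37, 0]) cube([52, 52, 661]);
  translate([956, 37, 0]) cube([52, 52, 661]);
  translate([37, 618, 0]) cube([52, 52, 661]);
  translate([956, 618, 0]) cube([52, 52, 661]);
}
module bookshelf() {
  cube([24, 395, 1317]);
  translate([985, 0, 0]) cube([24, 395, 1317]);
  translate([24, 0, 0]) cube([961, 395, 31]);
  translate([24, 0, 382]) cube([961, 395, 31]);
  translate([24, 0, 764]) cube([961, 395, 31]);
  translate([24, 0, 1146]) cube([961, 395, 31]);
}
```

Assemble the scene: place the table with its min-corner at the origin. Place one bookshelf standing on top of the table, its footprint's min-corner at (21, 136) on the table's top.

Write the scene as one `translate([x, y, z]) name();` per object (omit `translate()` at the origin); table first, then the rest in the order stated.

table();
translate([21, 136, 686]) bookshelf();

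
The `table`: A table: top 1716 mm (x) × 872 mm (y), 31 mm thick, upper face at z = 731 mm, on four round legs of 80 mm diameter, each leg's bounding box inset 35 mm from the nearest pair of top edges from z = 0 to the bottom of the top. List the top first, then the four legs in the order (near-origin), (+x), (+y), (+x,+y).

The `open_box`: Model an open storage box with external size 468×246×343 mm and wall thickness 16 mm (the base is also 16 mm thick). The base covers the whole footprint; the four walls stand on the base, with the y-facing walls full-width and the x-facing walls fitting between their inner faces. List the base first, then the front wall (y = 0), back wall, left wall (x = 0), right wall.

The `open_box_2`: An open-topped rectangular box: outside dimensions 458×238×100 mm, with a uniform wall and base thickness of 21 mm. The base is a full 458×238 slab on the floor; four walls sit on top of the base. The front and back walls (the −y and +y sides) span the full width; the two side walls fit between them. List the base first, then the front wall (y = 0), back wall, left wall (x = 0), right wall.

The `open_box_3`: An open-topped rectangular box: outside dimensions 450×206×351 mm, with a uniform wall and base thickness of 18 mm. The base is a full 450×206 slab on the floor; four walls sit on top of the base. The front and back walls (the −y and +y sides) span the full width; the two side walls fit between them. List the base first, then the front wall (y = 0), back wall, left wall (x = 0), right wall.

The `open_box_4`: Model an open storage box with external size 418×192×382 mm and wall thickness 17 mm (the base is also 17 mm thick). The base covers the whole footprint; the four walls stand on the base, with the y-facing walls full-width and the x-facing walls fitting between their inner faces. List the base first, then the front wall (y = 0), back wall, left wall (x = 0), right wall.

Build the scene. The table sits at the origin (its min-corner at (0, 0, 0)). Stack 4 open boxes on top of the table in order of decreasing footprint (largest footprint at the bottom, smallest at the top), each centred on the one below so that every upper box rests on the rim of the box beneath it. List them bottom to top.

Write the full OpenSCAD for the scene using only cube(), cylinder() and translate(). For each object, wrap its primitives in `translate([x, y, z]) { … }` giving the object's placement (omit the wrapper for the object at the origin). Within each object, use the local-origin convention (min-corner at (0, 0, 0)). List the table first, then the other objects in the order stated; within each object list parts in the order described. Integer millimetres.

translate([0, 0, 700]) cube([1716, 872, 31]);
translate([75, 75, 0]) cylinder(h = 700, r = 40);
translate([1641, 75, 0]) cylinder(h = 700, r = 40);
translate([75, 797, 0]) cylinder(h = 700, r = 40);
translate([1641, 797, 0]) cylinder(h = 700, r = 40);
translate([624, 313, 731]) {
  cube([468, 246, 16]);
  translate([0, 0, 16]) cube([468, 16, 327]);
  translate([0, 230, 16]) cube([468, 16, 327]);
  translate([0, 16, 16]) cube([16, 214, 327]);
  translate([452, 16, 16]) cube([16, 214, 327]);
}
translate([629, 317, 1074]) {
  cube([458, 238, 21]);
  translate([0, 0, 21]) cube([458, 21, 79]);
  translate([0, 217, 21]) cube([458, 21, 79]);
  translate([0, 21, 21]) cube([21, 196, 79]);
  translate([437, 21, 21]) cube([21, 196, 79]);
}
translate([633, 333, 1174]) {
  cube([450, 206, 18]);
  translate([0, 0, 18]) cube([450, 18, 333]);
  translate([0, 188, 18]) cube([450, 18, 333]);
  translate([0, 18, 18]) cube([18, 170, 333]);
  translate([432, 18, 18]) cube([18, 170, 333]);
}
translate([649, 340, 1525]) {
  cube([418, 192, 17]);
  translate([0, 0, 17]) cube([418, 17, 365]);
  translate([0, 175, 17]) cube([418, 17, 365]);
  translate([0, 17, 17]) cube([17, 158, 365]);
  translate([401, 17, 17]) cube([17, 158, 365]);
}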